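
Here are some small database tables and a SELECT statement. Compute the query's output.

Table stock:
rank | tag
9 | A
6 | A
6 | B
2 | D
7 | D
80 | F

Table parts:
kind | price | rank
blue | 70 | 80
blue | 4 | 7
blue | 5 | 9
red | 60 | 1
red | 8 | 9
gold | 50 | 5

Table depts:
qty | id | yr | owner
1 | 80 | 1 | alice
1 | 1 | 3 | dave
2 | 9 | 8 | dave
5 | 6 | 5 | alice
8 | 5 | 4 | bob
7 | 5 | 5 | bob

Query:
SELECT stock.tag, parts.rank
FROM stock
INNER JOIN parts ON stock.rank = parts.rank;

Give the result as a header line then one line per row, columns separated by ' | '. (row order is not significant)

After JOIN parts (4 rows):
stock.rank | stock.tag | parts.kind | parts.price | parts.rank
9 | A | blue | 5 | 9
9 | A | red | 8 | 9
7 | D | blue | 4 | 7
80 | F | blue | 70 | 80
After SELECT (4 rows):
stock.tag | parts.rank
A | 9
A | 9
D | 7
F | 80

== RESULT ==
stock.tag | parts.rank
A | 9
A | 9
D | 7
F | 80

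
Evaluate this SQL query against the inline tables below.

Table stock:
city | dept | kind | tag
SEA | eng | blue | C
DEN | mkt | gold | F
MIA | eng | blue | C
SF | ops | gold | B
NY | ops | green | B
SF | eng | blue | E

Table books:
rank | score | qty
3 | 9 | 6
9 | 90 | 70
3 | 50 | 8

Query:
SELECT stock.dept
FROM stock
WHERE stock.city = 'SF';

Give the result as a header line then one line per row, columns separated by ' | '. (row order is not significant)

After WHERE (2 rows):
stock.city | stock.dept | stock.kind | stock.tag
SF | ops | gold | B
SF | eng | blue | E
After SELECT (2 rows):
stock.dept
ops
eng

== RESULT ==
stock.dept
ops
eng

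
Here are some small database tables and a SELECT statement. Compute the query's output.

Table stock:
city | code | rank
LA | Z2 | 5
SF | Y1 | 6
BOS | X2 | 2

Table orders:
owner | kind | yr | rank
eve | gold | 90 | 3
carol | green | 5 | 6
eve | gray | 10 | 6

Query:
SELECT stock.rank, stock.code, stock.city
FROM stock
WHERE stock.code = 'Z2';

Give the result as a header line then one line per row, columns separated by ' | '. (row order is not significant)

After WHERE (1 rows):
stock.city | stock.code | stock.rank
LA | Z2 | 5
After SELECT (1 rows):
stock.rank | stock.code | stock.city
5 | Z2 | LA

== RESULT ==
stock.rank | stock.code | stock.city
5 | Z2 | LA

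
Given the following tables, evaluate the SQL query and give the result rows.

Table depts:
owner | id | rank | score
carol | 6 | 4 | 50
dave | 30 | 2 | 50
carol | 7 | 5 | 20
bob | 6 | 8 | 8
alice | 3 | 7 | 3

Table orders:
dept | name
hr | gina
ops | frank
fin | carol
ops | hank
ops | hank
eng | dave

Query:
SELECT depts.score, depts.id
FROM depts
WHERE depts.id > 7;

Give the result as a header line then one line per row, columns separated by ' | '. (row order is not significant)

== RESULT ==
depts.score | depts.id
50 | 30

Derivation:
After WHERE (1 rows):
depts.owner | depts.id | depts.rank | depts.score
dave | 30 | 2 | 50
After SELECT (1 rows):
depts.score | depts.id
50 | 30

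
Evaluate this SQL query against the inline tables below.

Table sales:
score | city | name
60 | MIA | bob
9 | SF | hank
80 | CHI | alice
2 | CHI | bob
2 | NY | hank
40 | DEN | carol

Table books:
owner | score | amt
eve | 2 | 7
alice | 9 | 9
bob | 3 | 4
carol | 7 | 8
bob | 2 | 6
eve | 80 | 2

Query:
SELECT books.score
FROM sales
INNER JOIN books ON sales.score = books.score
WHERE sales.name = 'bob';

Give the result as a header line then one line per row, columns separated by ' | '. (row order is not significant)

== RESULT ==
books.score
2
2

Derivation:
After JOIN books (6 rows):
sales.score | sales.city | sales.name | books.owner | books.score | books.amt
9 | SF | hank | alice | 9 | 9
80 | CHI | alice | eve | 80 | 2
2 | CHI | bob | eve | 2 | 7
2 | CHI | bob | bob | 2 | 6
2 | NY | hank | eve | 2 | 7
2 | NY | hank | bob | 2 | 6
After WHERE (2 rows):
sales.score | sales.city | sales.name | books.owner | books.score | books.amt
2 | CHI | bob | eve | 2 | 7
2 | CHI | bob | bob | 2 | 6
After SELECT (2 rows):
books.score
2
2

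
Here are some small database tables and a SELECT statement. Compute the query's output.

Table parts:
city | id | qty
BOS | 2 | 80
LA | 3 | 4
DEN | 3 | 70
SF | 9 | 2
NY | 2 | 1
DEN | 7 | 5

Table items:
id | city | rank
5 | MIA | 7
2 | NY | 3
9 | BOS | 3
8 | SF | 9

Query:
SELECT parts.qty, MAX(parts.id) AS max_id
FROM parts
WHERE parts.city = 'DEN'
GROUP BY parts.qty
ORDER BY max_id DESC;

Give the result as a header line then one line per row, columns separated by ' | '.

After WHERE (2 rows):
parts.city | parts.id | parts.qty
DEN | 3 | 70
DEN | 7 | 5
After GROUP BY (2 rows):
parts.qty | max_id
70 | 3
5 | 7
After ORDER BY (2 rows):
parts.qty | max_id
5 | 7
70 | 3

== RESULT ==
parts.qty | max_id
5 | 7
70 | 3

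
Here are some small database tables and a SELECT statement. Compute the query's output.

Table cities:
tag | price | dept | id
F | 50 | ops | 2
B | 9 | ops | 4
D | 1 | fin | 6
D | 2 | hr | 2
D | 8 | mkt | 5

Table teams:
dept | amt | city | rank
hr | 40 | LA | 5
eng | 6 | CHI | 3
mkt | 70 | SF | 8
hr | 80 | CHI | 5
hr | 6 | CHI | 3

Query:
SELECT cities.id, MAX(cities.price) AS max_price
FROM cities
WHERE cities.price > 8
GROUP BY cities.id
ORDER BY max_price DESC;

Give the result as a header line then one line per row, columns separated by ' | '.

After WHERE (2 rows):
cities.tag | cities.price | cities.dept | cities.id
F | 50 | ops | 2
B | 9 | ops | 4
After GROUP BY (2 rows):
cities.id | max_price
2 | 50
4 | 9
After ORDER BY (2 rows):
cities.id | max_price
2 | 50
4 | 9

== RESULT ==
cities.id | max_price
2 | 50
4 | 9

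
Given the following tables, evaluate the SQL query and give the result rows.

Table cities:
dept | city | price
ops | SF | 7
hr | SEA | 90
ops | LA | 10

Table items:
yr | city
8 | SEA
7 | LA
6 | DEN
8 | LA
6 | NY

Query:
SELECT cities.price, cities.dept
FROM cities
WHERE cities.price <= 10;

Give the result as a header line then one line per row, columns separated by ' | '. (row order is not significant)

== RESULT ==
cities.price | cities.dept
7 | ops
10 | ops

Derivation:
After WHERE (2 rows):
cities.dept | cities.city | cities.price
ops | SF | 7
ops | LA | 10
After SELECT (2 rows):
cities.price | cities.dept
7 | ops
10 | ops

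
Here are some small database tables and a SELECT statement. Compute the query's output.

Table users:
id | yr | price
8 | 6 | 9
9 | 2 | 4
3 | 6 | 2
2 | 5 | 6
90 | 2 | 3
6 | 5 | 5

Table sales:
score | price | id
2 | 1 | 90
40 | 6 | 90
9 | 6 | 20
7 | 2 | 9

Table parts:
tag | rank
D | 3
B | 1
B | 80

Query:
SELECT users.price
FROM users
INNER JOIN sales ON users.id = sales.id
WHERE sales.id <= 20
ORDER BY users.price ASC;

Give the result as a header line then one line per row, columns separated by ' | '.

== RESULT ==
users.price
4

Derivation:
After JOIN sales (3 rows):
users.id | users.yr | users.price | sales.score | sales.price | sales.id
9 | 2 | 4 | 7 | 2 | 9
90 | 2 | 3 | 2 | 1 | 90
90 | 2 | 3 | 40 | 6 | 90
After WHERE (1 rows):
users.id | users.yr | users.price | sales.score | sales.price | sales.id
9 | 2 | 4 | 7 | 2 | 9
After SELECT (1 rows):
users.price
4
After ORDER BY (1 rows):
users.price
4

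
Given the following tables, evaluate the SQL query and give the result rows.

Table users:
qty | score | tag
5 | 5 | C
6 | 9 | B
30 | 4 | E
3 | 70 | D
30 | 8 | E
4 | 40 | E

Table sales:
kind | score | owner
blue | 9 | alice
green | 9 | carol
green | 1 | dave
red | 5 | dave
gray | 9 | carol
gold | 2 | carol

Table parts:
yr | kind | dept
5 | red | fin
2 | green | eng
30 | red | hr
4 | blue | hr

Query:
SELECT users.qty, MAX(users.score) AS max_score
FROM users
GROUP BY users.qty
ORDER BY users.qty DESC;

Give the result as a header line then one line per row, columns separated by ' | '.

After GROUP BY (5 rows):
users.qty | max_score
5 | 5
6 | 9
30 | 8
3 | 70
4 | 40
After ORDER BY (5 rows):
users.qty | max_score
30 | 8
6 | 9
5 | 5
4 | 40
3 | 70

== RESULT ==
users.qty | max_score
30 | 8
6 | 9
5 | 5
4 | 40
3 | 70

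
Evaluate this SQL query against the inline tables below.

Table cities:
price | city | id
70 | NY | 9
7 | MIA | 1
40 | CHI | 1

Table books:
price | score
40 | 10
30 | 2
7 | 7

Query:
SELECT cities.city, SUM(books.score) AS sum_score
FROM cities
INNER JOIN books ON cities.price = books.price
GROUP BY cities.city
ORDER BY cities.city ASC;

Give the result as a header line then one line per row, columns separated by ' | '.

== RESULT ==
cities.city | sum_score
CHI | 10
MIA | 7

Derivation:
After JOIN books (2 rows):
cities.price | cities.city | cities.id | books.price | books.score
7 | MIA | 1 | 7 | 7
40 | CHI | 1 | 40 | 10
After GROUP BY (2 rows):
cities.city | sum_score
MIA | 7
CHI | 10
After ORDER BY (2 rows):
cities.city | sum_score
CHI | 10
MIA | 7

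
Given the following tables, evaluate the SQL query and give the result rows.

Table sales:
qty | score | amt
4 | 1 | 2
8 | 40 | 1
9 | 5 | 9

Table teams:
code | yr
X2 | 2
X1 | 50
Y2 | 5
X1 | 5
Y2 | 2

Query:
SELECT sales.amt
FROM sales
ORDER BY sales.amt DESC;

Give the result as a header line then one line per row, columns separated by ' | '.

After SELECT (3 rows):
sales.amt
2
1
9
After ORDER BY (3 rows):
sales.amt
9
2
1

== RESULT ==
sales.amt
9
2
1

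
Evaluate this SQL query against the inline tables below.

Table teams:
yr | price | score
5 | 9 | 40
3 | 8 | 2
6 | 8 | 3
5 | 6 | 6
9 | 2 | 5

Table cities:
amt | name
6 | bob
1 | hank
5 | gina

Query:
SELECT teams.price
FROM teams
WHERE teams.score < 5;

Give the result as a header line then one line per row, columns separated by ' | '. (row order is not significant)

After WHERE (2 rows):
teams.yr | teams.price | teams.score
3 | 8 | 2
6 | 8 | 3
After SELECT (2 rows):
teams.price
8
8

== RESULT ==
teams.price
8
8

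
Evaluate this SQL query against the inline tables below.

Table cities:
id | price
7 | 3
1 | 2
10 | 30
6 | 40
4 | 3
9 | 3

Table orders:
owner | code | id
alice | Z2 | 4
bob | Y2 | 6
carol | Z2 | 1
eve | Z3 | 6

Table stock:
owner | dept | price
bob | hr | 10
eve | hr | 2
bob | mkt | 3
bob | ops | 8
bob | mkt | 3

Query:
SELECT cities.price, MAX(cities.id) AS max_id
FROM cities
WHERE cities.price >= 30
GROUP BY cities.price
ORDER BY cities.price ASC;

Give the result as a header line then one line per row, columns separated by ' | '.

After WHERE (2 rows):
cities.id | cities.price
10 | 30
6 | 40
After GROUP BY (2 rows):
cities.price | max_id
30 | 10
40 | 6
After ORDER BY (2 rows):
cities.price | max_id
30 | 10
40 | 6

== RESULT ==
cities.price | max_id
30 | 10
40 | 6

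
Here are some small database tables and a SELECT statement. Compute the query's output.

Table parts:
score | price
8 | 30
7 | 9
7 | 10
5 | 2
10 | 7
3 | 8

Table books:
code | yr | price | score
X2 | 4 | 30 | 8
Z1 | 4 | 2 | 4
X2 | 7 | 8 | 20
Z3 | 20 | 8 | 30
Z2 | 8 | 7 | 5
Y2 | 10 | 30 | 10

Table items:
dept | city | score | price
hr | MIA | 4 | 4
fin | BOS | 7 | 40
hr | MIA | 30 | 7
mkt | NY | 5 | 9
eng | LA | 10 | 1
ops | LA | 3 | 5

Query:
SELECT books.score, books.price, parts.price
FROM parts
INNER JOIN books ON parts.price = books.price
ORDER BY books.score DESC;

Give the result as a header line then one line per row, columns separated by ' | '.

After JOIN books (6 rows):
parts.score | parts.price | books.code | books.yr | books.price | books.score
8 | 30 | X2 | 4 | 30 | 8
8 | 30 | Y2 | 10 | 30 | 10
5 | 2 | Z1 | 4 | 2 | 4
10 | 7 | Z2 | 8 | 7 | 5
3 | 8 | X2 | 7 | 8 | 20
3 | 8 | Z3 | 20 | 8 | 30
After SELECT (6 rows):
books.score | books.price | parts.price
8 | 30 | 30
10 | 30 | 30
4 | 2 | 2
5 | 7 | 7
20 | 8 | 8
30 | 8 | 8
After ORDER BY (6 rows):
books.score | books.price | parts.price
30 | 8 | 8
20 | 8 | 8
10 | 30 | 30
8 | 30 | 30
5 | 7 | 7
4 | 2 | 2

== RESULT ==
books.score | books.price | parts.price
30 | 8 | 8
20 | 8 | 8
10 | 30 | 30
8 | 30 | 30
5 | 7 | 7
4 | 2 | 2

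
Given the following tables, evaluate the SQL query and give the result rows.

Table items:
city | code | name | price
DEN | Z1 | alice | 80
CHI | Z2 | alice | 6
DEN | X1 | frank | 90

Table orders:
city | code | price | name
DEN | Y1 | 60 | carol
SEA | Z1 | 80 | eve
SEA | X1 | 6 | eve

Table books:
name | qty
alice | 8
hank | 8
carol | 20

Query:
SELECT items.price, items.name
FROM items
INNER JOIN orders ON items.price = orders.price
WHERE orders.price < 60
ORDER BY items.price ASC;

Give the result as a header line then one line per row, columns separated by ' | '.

== RESULT ==
items.price | items.name
6 | alice

Derivation:
After JOIN orders (2 rows):
items.city | items.code | items.name | items.price | orders.city | orders.code | orders.price | orders.name
DEN | Z1 | alice | 80 | SEA | Z1 | 80 | eve
CHI | Z2 | alice | 6 | SEA | X1 | 6 | eve
After WHERE (1 rows):
items.city | items.code | items.name | items.price | orders.city | orders.code | orders.price | orders.name
CHI | Z2 | alice | 6 | SEA | X1 | 6 | eve
After SELECT (1 rows):
items.price | items.name
6 | alice
After ORDER BY (1 rows):
items.price | items.name
6 | alice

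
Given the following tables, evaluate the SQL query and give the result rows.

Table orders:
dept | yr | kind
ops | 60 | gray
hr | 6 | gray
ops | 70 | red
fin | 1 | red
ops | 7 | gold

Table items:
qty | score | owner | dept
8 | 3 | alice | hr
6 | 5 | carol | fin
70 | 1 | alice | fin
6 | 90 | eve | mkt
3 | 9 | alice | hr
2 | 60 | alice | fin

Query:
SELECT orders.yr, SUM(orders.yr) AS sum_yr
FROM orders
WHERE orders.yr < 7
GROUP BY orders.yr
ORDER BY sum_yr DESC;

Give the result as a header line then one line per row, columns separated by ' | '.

== RESULT ==
orders.yr | sum_yr
6 | 6
1 | 1

Derivation:
After WHERE (2 rows):
orders.dept | orders.yr | orders.kind
hr | 6 | gray
fin | 1 | red
After GROUP BY (2 rows):
orders.yr | sum_yr
6 | 6
1 | 1
After ORDER BY (2 rows):
orders.yr | sum_yr
6 | 6
1 | 1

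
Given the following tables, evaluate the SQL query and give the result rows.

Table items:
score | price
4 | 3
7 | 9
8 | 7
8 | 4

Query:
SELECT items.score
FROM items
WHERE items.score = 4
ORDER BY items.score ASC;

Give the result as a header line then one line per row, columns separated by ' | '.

After WHERE (1 rows):
items.score | items.price
4 | 3
After SELECT (1 rows):
items.score
4
After ORDER BY (1 rows):
items.score
4

== RESULT ==
items.score
4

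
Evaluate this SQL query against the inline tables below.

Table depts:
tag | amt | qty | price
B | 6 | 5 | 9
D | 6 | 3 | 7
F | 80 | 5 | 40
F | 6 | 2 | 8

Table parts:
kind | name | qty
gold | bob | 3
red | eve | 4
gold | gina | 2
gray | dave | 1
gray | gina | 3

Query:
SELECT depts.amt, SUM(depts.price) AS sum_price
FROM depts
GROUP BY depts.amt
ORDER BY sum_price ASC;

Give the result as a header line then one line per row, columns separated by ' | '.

After GROUP BY (2 rows):
depts.amt | sum_price
6 | 24
80 | 40
After ORDER BY (2 rows):
depts.amt | sum_price
6 | 24
80 | 40

== RESULT ==
depts.amt | sum_price
6 | 24
80 | 40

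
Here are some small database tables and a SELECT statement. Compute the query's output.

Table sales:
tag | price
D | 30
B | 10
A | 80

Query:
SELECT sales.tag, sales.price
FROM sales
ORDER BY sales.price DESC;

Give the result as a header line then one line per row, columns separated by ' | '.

After SELECT (3 rows):
sales.tag | sales.price
D | 30
B | 10
A | 80
After ORDER BY (3 rows):
sales.tag | sales.price
A | 80
D | 30
B | 10

== RESULT ==
sales.tag | sales.price
A | 80
D | 30
B | 10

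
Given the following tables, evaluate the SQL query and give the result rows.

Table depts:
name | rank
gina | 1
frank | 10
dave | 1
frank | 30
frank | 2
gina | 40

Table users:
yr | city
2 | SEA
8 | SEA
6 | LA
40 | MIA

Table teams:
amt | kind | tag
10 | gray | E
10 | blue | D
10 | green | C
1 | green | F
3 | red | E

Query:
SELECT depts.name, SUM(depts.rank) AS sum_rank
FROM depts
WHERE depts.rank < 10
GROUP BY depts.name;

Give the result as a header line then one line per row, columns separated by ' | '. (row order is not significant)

== RESULT ==
depts.name | sum_rank
gina | 1
dave | 1
frank | 2

Derivation:
After WHERE (3 rows):
depts.name | depts.rank
gina | 1
dave | 1
frank | 2
After GROUP BY (3 rows):
depts.name | sum_rank
gina | 1
dave | 1
frank | 2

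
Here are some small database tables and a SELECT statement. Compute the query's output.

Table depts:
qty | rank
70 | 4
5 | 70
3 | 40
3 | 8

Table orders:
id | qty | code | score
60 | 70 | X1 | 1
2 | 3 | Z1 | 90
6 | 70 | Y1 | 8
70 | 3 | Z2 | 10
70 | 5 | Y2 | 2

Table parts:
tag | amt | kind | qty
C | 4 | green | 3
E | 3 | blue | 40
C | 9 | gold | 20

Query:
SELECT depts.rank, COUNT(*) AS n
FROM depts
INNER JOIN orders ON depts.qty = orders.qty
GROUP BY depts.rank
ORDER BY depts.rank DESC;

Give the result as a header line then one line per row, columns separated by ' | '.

After JOIN orders (7 rows):
depts.qty | depts.rank | orders.id | orders.qty | orders.code | orders.score
70 | 4 | 60 | 70 | X1 | 1
70 | 4 | 6 | 70 | Y1 | 8
5 | 70 | 70 | 5 | Y2 | 2
3 | 40 | 2 | 3 | Z1 | 90
3 | 40 | 70 | 3 | Z2 | 10
3 | 8 | 2 | 3 | Z1 | 90
3 | 8 | 70 | 3 | Z2 | 10
After GROUP BY (4 rows):
depts.rank | n
4 | 2
70 | 1
40 | 2
8 | 2
After ORDER BY (4 rows):
depts.rank | n
70 | 1
40 | 2
8 | 2
4 | 2

== RESULT ==
depts.rank | n
70 | 1
40 | 2
8 | 2
4 | 2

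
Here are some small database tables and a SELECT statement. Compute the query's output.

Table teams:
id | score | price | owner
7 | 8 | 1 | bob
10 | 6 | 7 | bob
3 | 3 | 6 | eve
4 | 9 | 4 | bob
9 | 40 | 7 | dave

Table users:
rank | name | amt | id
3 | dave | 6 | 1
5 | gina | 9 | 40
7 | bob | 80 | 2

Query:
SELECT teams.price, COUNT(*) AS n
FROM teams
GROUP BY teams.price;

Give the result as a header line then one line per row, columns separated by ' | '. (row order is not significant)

After GROUP BY (4 rows):
teams.price | n
1 | 1
7 | 2
6 | 1
4 | 1

== RESULT ==
teams.price | n
1 | 1
7 | 2
6 | 1
4 | 1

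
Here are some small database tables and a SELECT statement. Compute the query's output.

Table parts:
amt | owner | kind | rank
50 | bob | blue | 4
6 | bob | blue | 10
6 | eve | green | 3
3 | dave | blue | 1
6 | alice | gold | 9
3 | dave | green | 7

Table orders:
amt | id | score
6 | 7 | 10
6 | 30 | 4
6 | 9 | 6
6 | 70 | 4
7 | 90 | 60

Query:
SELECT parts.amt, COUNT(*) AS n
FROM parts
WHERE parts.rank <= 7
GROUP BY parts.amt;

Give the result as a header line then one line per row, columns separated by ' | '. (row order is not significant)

== RESULT ==
parts.amt | n
50 | 1
6 | 1
3 | 2

Derivation:
After WHERE (4 rows):
parts.amt | parts.owner | parts.kind | parts.rank
50 | bob | blue | 4
6 | eve | green | 3
3 | dave | blue | 1
3 | dave | green | 7
After GROUP BY (3 rows):
parts.amt | n
50 | 1
6 | 1
3 | 2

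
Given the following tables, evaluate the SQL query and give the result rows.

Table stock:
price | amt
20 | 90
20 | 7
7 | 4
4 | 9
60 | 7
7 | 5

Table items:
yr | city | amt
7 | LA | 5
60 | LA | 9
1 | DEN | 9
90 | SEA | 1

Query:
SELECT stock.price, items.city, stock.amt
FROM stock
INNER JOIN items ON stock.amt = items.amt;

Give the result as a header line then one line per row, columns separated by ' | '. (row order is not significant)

== RESULT ==
stock.price | items.city | stock.amt
4 | LA | 9
4 | DEN | 9
7 | LA | 5

Derivation:
After JOIN items (3 rows):
stock.price | stock.amt | items.yr | items.city | items.amt
4 | 9 | 60 | LA | 9
4 | 9 | 1 | DEN | 9
7 | 5 | 7 | LA | 5
After SELECT (3 rows):
stock.price | items.city | stock.amt
4 | LA | 9
4 | DEN | 9
7 | LA | 5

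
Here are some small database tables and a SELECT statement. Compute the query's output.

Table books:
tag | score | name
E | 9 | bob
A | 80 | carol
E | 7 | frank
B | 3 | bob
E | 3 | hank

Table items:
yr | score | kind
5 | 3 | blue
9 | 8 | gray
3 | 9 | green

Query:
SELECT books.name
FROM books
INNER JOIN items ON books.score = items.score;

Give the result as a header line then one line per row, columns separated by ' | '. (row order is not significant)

== RESULT ==
books.name
bob
bob
hank

Derivation:
After JOIN items (3 rows):
books.tag | books.score | books.name | items.yr | items.score | items.kind
E | 9 | bob | 3 | 9 | green
B | 3 | bob | 5 | 3 | blue
E | 3 | hank | 5 | 3 | blue
After SELECT (3 rows):
books.name
bob
bob
hank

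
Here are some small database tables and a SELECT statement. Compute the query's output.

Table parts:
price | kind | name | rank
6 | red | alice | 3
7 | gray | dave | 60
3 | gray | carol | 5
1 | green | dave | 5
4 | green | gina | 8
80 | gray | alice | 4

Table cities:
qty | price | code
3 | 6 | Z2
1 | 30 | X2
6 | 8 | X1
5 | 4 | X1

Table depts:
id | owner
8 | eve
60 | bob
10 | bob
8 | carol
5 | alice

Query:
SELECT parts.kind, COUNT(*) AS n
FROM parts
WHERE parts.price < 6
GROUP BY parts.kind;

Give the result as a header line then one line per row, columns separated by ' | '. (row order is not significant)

After WHERE (3 rows):
parts.price | parts.kind | parts.name | parts.rank
3 | gray | carol | 5
1 | green | dave | 5
4 | green | gina | 8
After GROUP BY (2 rows):
parts.kind | n
gray | 1
green | 2

== RESULT ==
parts.kind | n
gray | 1
green | 2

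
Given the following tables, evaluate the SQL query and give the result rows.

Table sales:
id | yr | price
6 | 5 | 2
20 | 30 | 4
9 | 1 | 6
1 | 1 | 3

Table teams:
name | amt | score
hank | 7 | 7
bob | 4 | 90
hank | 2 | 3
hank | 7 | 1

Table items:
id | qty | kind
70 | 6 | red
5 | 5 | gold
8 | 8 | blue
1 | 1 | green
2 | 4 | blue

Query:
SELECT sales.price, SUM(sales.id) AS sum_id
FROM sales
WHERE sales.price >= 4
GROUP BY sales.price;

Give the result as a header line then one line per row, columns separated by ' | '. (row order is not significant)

== RESULT ==
sales.price | sum_id
4 | 20
6 | 9

Derivation:
After WHERE (2 rows):
sales.id | sales.yr | sales.price
20 | 30 | 4
9 | 1 | 6
After GROUP BY (2 rows):
sales.price | sum_id
4 | 20
6 | 9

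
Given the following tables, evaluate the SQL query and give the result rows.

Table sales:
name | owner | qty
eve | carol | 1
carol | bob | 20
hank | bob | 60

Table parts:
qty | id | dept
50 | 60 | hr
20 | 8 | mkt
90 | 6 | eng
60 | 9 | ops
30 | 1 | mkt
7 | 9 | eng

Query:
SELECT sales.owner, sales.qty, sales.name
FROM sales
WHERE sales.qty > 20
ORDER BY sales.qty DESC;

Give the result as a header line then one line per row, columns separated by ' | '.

After WHERE (1 rows):
sales.name | sales.owner | sales.qty
hank | bob | 60
After SELECT (1 rows):
sales.owner | sales.qty | sales.name
bob | 60 | hank
After ORDER BY (1 rows):
sales.owner | sales.qty | sales.name
bob | 60 | hank

== RESULT ==
sales.owner | sales.qty | sales.name
bob | 60 | hank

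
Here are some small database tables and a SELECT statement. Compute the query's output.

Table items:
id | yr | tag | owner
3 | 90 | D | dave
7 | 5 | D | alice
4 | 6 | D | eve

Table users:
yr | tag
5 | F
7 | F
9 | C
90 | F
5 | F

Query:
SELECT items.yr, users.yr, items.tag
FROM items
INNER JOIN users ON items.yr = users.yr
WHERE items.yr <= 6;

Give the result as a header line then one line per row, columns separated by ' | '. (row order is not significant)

After JOIN users (3 rows):
items.id | items.yr | items.tag | items.owner | users.yr | users.tag
3 | 90 | D | dave | 90 | F
7 | 5 | D | alice | 5 | F
7 | 5 | D | alice | 5 | F
After WHERE (2 rows):
items.id | items.yr | items.tag | items.owner | users.yr | users.tag
7 | 5 | D | alice | 5 | F
7 | 5 | D | alice | 5 | F
After SELECT (2 rows):
items.yr | users.yr | items.tag
5 | 5 | D
5 | 5 | D

== RESULT ==
items.yr | users.yr | items.tag
5 | 5 | D
5 | 5 | D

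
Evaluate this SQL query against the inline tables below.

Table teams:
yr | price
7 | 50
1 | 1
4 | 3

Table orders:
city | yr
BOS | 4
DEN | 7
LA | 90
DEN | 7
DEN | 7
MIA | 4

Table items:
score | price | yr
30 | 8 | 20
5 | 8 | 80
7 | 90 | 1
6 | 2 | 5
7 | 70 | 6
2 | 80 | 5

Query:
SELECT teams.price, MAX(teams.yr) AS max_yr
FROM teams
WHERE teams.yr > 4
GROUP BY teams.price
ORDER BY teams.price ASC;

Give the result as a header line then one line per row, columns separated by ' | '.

After WHERE (1 rows):
teams.yr | teams.price
7 | 50
After GROUP BY (1 rows):
teams.price | max_yr
50 | 7
After ORDER BY (1 rows):
teams.price | max_yr
50 | 7

== RESULT ==
teams.price | max_yr
50 | 7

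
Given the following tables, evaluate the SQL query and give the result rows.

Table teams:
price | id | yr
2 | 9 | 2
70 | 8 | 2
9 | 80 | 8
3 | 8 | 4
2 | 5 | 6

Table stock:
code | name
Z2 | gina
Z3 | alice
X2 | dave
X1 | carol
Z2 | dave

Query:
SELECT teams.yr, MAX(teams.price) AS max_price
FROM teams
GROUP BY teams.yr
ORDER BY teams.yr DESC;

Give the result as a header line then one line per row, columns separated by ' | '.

After GROUP BY (4 rows):
teams.yr | max_price
2 | 70
8 | 9
4 | 3
6 | 2
After ORDER BY (4 rows):
teams.yr | max_price
8 | 9
6 | 2
4 | 3
2 | 70

== RESULT ==
teams.yr | max_price
8 | 9
6 | 2
4 | 3
2 | 70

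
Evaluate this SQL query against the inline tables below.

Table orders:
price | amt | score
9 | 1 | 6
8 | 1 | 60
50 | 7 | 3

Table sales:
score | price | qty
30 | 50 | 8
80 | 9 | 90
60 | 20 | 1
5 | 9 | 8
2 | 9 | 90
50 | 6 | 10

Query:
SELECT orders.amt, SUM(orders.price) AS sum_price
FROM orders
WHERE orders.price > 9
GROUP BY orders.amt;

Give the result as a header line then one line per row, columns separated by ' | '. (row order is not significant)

== RESULT ==
orders.amt | sum_price
7 | 50

Derivation:
After WHERE (1 rows):
orders.price | orders.amt | orders.score
50 | 7 | 3
After GROUP BY (1 rows):
orders.amt | sum_price
7 | 50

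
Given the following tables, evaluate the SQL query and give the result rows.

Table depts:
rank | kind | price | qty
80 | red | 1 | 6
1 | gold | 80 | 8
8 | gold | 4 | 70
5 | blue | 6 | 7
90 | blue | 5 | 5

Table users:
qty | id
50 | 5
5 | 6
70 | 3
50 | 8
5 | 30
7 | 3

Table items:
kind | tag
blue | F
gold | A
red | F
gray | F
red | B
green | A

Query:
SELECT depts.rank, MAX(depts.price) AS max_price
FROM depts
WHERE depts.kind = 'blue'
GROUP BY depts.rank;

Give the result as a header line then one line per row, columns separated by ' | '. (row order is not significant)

After WHERE (2 rows):
depts.rank | depts.kind | depts.price | depts.qty
5 | blue | 6 | 7
90 | blue | 5 | 5
After GROUP BY (2 rows):
depts.rank | max_price
5 | 6
90 | 5

== RESULT ==
depts.rank | max_price
5 | 6
90 | 5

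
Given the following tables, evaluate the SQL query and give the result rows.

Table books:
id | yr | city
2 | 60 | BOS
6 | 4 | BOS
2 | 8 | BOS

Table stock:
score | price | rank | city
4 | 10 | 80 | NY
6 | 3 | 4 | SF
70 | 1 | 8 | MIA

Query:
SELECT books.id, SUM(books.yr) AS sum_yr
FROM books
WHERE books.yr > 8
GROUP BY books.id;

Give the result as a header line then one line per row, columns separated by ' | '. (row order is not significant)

After WHERE (1 rows):
books.id | books.yr | books.city
2 | 60 | BOS
After GROUP BY (1 rows):
books.id | sum_yr
2 | 60

== RESULT ==
books.id | sum_yr
2 | 60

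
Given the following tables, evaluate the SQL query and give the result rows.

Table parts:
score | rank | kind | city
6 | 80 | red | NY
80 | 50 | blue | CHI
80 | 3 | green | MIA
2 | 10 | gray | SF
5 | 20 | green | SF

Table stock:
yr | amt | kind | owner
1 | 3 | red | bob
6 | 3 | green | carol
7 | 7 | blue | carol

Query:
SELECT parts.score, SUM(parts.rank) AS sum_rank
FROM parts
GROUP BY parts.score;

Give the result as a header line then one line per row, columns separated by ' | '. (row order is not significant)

After GROUP BY (4 rows):
parts.score | sum_rank
6 | 80
80 | 53
2 | 10
5 | 20

== RESULT ==
parts.score | sum_rank
6 | 80
80 | 53
2 | 10
5 | 20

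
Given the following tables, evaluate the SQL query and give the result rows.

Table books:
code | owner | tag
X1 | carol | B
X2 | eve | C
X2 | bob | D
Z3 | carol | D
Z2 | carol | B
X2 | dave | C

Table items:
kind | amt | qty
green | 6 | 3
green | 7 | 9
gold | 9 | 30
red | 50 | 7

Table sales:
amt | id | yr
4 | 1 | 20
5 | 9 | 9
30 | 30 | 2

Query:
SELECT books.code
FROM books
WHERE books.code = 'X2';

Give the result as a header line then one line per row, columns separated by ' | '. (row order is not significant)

== RESULT ==
books.code
X2
X2
X2

Derivation:
After WHERE (3 rows):
books.code | books.owner | books.tag
X2 | eve | C
X2 | bob | D
X2 | dave | C
After SELECT (3 rows):
books.code
X2
X2
X2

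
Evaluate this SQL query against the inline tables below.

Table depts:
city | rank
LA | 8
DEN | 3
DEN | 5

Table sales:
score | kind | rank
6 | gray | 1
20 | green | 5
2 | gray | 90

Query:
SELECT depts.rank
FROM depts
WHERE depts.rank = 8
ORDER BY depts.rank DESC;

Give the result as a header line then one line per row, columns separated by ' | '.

== RESULT ==
depts.rank
8

Derivation:
After WHERE (1 rows):
depts.city | depts.rank
LA | 8
After SELECT (1 rows):
depts.rank
8
After ORDER BY (1 rows):
depts.rank
8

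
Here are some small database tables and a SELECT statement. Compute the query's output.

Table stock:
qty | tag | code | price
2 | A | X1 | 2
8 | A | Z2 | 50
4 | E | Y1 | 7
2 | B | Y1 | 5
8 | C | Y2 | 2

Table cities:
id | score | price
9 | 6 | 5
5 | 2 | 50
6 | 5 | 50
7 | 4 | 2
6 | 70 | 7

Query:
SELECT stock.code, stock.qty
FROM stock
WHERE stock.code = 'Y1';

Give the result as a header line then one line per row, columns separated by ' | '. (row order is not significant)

After WHERE (2 rows):
stock.qty | stock.tag | stock.code | stock.price
4 | E | Y1 | 7
2 | B | Y1 | 5
After SELECT (2 rows):
stock.code | stock.qty
Y1 | 4
Y1 | 2

== RESULT ==
stock.code | stock.qty
Y1 | 4
Y1 | 2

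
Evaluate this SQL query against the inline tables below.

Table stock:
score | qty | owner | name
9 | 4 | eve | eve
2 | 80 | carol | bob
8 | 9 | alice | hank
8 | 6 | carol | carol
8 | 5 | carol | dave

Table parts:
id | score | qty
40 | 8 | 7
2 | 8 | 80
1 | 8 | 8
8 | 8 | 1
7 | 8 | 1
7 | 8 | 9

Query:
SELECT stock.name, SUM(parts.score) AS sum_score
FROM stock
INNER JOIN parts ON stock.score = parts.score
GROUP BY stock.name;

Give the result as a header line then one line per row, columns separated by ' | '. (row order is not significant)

After JOIN parts (18 rows):
stock.score | stock.qty | stock.owner | stock.name | parts.id | parts.score | parts.qty
8 | 9 | alice | hank | 40 | 8 | 7
8 | 9 | alice | hank | 2 | 8 | 80
8 | 9 | alice | hank | 1 | 8 | 8
8 | 9 | alice | hank | 8 | 8 | 1
8 | 9 | alice | hank | 7 | 8 | 1
8 | 9 | alice | hank | 7 | 8 | 9
8 | 6 | carol | carol | 40 | 8 | 7
8 | 6 | carol | carol | 2 | 8 | 80
8 | 6 | carol | carol | 1 | 8 | 8
8 | 6 | carol | carol | 8 | 8 | 1
8 | 6 | carol | carol | 7 | 8 | 1
8 | 6 | carol | carol | 7 | 8 | 9
8 | 5 | carol | dave | 40 | 8 | 7
8 | 5 | carol | dave | 2 | 8 | 80
8 | 5 | carol | dave | 1 | 8 | 8
8 | 5 | carol | dave | 8 | 8 | 1
8 | 5 | carol | dave | 7 | 8 | 1
8 | 5 | carol | dave | 7 | 8 | 9
After GROUP BY (3 rows):
stock.name | sum_score
hank | 48
carol | 48
dave | 48

== RESULT ==
stock.name | sum_score
hank | 48
carol | 48
dave | 48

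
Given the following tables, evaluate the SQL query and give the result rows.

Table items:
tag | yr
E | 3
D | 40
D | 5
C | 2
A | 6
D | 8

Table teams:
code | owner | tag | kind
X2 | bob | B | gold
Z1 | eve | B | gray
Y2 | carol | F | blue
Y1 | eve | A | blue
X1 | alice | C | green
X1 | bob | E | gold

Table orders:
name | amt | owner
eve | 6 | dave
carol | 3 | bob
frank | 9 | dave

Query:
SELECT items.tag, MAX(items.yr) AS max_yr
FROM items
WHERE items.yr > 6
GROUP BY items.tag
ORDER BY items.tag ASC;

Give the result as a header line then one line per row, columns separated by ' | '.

== RESULT ==
items.tag | max_yr
D | 40

Derivation:
After WHERE (2 rows):
items.tag | items.yr
D | 40
D | 8
After GROUP BY (1 rows):
items.tag | max_yr
D | 40
After ORDER BY (1 rows):
items.tag | max_yr
D | 40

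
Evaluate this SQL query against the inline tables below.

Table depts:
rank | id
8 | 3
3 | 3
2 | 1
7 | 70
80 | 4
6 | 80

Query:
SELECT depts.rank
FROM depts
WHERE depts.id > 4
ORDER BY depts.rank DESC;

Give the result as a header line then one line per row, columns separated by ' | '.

After WHERE (2 rows):
depts.rank | depts.id
7 | 70
6 | 80
After SELECT (2 rows):
depts.rank
7
6
After ORDER BY (2 rows):
depts.rank
7
6

== RESULT ==
depts.rank
7
6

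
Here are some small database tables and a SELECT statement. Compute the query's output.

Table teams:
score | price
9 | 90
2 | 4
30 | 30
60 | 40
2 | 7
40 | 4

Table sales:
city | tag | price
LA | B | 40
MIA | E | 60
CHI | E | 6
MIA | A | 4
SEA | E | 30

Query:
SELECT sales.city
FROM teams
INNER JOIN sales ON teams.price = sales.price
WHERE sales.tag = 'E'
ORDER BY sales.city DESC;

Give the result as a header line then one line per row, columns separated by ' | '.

== RESULT ==
sales.city
SEA

Derivation:
After JOIN sales (4 rows):
teams.score | teams.price | sales.city | sales.tag | sales.price
2 | 4 | MIA | A | 4
30 | 30 | SEA | E | 30
60 | 40 | LA | B | 40
40 | 4 | MIA | A | 4
After WHERE (1 rows):
teams.score | teams.price | sales.city | sales.tag | sales.price
30 | 30 | SEA | E | 30
After SELECT (1 rows):
sales.city
SEA
After ORDER BY (1 rows):
sales.city
SEA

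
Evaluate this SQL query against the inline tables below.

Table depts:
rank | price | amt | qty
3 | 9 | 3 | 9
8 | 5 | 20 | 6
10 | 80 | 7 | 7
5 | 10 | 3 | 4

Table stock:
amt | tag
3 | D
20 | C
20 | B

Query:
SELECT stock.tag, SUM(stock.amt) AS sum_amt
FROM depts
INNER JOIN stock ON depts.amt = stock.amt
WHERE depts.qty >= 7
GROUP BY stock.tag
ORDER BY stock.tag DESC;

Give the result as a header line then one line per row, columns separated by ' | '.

== RESULT ==
stock.tag | sum_amt
D | 3

Derivation:
After JOIN stock (4 rows):
depts.rank | depts.price | depts.amt | depts.qty | stock.amt | stock.tag
3 | 9 | 3 | 9 | 3 | D
8 | 5 | 20 | 6 | 20 | C
8 | 5 | 20 | 6 | 20 | B
5 | 10 | 3 | 4 | 3 | D
After WHERE (1 rows):
depts.rank | depts.price | depts.amt | depts.qty | stock.amt | stock.tag
3 | 9 | 3 | 9 | 3 | D
After GROUP BY (1 rows):
stock.tag | sum_amt
D | 3
After ORDER BY (1 rows):
stock.tag | sum_amt
D | 3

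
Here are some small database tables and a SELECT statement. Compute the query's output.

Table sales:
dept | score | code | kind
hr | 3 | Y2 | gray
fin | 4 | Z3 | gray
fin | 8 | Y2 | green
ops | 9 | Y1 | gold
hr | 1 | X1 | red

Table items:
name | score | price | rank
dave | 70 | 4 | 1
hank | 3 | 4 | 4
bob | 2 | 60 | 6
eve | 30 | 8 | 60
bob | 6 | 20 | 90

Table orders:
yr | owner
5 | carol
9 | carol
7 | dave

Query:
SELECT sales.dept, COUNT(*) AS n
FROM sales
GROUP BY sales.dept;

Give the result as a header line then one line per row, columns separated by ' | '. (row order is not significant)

== RESULT ==
sales.dept | n
hr | 2
fin | 2
ops | 1

Derivation:
After GROUP BY (3 rows):
sales.dept | n
hr | 2
fin | 2
ops | 1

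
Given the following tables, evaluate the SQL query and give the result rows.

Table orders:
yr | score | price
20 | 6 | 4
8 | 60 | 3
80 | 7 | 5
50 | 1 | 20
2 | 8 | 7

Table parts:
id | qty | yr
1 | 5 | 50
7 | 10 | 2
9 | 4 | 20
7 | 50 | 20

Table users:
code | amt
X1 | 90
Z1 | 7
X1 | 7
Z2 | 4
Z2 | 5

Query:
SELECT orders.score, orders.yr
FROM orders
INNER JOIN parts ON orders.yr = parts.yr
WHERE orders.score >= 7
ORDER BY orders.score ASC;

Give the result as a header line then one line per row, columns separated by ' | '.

After JOIN parts (4 rows):
orders.yr | orders.score | orders.price | parts.id | parts.qty | parts.yr
20 | 6 | 4 | 9 | 4 | 20
20 | 6 | 4 | 7 | 50 | 20
50 | 1 | 20 | 1 | 5 | 50
2 | 8 | 7 | 7 | 10 | 2
After WHERE (1 rows):
orders.yr | orders.score | orders.price | parts.id | parts.qty | parts.yr
2 | 8 | 7 | 7 | 10 | 2
After SELECT (1 rows):
orders.score | orders.yr
8 | 2
After ORDER BY (1 rows):
orders.score | orders.yr
8 | 2

== RESULT ==
orders.score | orders.yr
8 | 2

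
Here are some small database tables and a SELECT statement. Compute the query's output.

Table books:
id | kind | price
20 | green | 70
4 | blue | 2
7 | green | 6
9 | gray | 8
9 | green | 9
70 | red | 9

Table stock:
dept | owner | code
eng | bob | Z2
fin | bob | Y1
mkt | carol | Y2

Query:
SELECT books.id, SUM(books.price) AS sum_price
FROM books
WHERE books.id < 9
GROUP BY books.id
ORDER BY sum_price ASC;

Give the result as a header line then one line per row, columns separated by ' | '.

After WHERE (2 rows):
books.id | books.kind | books.price
4 | blue | 2
7 | green | 6
After GROUP BY (2 rows):
books.id | sum_price
4 | 2
7 | 6
After ORDER BY (2 rows):
books.id | sum_price
4 | 2
7 | 6

== RESULT ==
books.id | sum_price
4 | 2
7 | 6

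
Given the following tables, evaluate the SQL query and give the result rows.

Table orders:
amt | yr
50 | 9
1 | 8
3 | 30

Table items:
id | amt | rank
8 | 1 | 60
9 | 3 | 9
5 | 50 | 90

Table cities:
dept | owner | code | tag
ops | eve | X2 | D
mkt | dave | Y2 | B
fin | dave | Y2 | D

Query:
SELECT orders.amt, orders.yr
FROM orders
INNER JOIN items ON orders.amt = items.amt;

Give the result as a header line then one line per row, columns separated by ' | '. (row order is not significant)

After JOIN items (3 rows):
orders.amt | orders.yr | items.id | items.amt | items.rank
50 | 9 | 5 | 50 | 90
1 | 8 | 8 | 1 | 60
3 | 30 | 9 | 3 | 9
After SELECT (3 rows):
orders.amt | orders.yr
50 | 9
1 | 8
3 | 30

== RESULT ==
orders.amt | orders.yr
50 | 9
1 | 8
3 | 30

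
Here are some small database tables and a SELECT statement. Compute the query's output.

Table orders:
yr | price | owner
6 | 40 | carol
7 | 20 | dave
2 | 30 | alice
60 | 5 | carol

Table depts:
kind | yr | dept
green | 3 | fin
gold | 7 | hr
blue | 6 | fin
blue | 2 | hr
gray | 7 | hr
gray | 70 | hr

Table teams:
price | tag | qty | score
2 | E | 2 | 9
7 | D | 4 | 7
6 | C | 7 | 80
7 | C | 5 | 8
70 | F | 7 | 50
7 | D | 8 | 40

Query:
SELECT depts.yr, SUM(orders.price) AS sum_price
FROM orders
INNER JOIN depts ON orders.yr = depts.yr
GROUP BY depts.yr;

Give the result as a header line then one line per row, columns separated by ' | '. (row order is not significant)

After JOIN depts (4 rows):
orders.yr | orders.price | orders.owner | depts.kind | depts.yr | depts.dept
6 | 40 | carol | blue | 6 | fin
7 | 20 | dave | gold | 7 | hr
7 | 20 | dave | gray | 7 | hr
2 | 30 | alice | blue | 2 | hr
After GROUP BY (3 rows):
depts.yr | sum_price
6 | 40
7 | 40
2 | 30

== RESULT ==
depts.yr | sum_price
6 | 40
7 | 40
2 | 30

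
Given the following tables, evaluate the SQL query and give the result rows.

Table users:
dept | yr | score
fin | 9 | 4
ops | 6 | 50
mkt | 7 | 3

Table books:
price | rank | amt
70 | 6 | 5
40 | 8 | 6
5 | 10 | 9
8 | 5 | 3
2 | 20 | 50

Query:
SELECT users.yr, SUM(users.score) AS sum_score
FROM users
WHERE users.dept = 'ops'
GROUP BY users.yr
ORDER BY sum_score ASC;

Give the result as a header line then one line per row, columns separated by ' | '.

== RESULT ==
users.yr | sum_score
6 | 50

Derivation:
After WHERE (1 rows):
users.dept | users.yr | users.score
ops | 6 | 50
After GROUP BY (1 rows):
users.yr | sum_score
6 | 50
After ORDER BY (1 rows):
users.yr | sum_score
6 | 50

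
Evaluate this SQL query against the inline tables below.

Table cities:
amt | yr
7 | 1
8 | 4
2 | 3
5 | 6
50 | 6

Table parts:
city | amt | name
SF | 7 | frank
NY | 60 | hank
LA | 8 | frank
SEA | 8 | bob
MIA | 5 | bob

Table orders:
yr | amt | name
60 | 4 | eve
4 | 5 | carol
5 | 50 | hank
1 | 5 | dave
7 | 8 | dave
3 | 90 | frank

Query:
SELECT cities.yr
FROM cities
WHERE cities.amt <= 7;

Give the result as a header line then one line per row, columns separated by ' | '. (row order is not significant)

== RESULT ==
cities.yr
1
3
6

Derivation:
After WHERE (3 rows):
cities.amt | cities.yr
7 | 1
2 | 3
5 | 6
After SELECT (3 rows):
cities.yr
1
3
6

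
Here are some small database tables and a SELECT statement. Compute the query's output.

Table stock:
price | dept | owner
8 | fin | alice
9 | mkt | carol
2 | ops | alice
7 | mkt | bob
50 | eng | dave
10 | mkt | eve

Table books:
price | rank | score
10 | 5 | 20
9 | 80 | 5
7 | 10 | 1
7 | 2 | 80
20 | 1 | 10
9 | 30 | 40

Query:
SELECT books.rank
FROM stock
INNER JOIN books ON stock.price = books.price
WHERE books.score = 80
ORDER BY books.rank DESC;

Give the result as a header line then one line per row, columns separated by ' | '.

== RESULT ==
books.rank
2

Derivation:
After JOIN books (5 rows):
stock.price | stock.dept | stock.owner | books.price | books.rank | books.score
9 | mkt | carol | 9 | 80 | 5
9 | mkt | carol | 9 | 30 | 40
7 | mkt | bob | 7 | 10 | 1
7 | mkt | bob | 7 | 2 | 80
10 | mkt | eve | 10 | 5 | 20
After WHERE (1 rows):
stock.price | stock.dept | stock.owner | books.price | books.rank | books.score
7 | mkt | bob | 7 | 2 | 80
After SELECT (1 rows):
books.rank
2
After ORDER BY (1 rows):
books.rank
2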